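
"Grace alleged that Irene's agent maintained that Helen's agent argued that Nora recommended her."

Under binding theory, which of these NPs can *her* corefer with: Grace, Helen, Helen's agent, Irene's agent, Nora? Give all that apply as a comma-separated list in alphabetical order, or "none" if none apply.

Grace, Helen, Helen's agent, Irene's agent

*her* is a pronoun; Principle B requires it to be free in its binding domain — the clause headed by 'recommended'.
— Grace: subject of the matrix clause; c-commands the pronoun but lies outside its binding domain — allowed.
— Helen: possessor inside the subject DP of the clause headed by 'argued'; does not c-command the pronoun — Principle B does not apply; allowed.
— Helen's agent: subject of the clause headed by 'argued'; c-commands the pronoun but lies outside its binding domain — allowed.
— Irene's agent: subject of the clause headed by 'maintained'; c-commands the pronoun but lies outside its binding domain — allowed.
— Nora: subject of the clause headed by 'recommended'; c-commands the pronoun within its binding domain — blocked (Principle B).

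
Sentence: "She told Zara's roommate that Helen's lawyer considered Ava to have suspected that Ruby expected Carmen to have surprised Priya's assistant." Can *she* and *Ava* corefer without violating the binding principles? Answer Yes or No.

*Ava* is an R-expression; Principle C requires it to be free (not bound by any c-commanding expression).
— she: subject of the matrix clause; the pronoun c-commands the R-expression — coreference blocked (Principle C).

No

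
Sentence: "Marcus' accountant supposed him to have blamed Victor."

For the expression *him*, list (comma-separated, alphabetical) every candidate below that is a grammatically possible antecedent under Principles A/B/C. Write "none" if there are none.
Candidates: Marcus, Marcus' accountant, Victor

Marcus

*him* is a pronoun; Principle B requires it to be free in its binding domain — the matrix clause.
— Marcus: possessor inside the subject DP of the matrix clause; does not c-command the pronoun — Principle B does not apply; allowed.
— Marcus' accountant: subject of the matrix clause; c-commands the pronoun within its binding domain — blocked (Principle B).
— Victor: object of the clause headed by 'blamed'; is c-commanded by the pronoun; coreference would bind this R-expression — blocked (Principle C).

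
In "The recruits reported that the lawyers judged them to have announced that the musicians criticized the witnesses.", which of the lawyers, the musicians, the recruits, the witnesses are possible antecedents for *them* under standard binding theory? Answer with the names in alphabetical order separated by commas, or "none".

*them* is a pronoun; Principle B requires it to be free in its binding domain — the clause headed by 'judged'.
— the lawyers: subject of the clause headed by 'judged'; c-commands the pronoun within its binding domain — blocked (Principle B).
— the musicians: subject of the clause headed by 'criticized'; is c-commanded by the pronoun; coreference would bind this R-expression — blocked (Principle C).
— the recruits: subject of the matrix clause; c-commands the pronoun but lies outside its binding domain — allowed.
— the witnesses: object of the clause headed by 'criticized'; is c-commanded by the pronoun; coreference would bind this R-expression — blocked (Principle C).

the recruits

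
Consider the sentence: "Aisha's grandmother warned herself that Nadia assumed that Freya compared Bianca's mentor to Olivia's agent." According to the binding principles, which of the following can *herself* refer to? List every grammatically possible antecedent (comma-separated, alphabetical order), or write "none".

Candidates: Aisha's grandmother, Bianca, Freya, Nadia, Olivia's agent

Aisha's grandmother

*herself* is a reflexive; Principle A requires it to be bound within its binding domain — the matrix clause.
— Aisha's grandmother: subject of the matrix clause; c-commands the reflexive within its binding domain — allowed (Principle A).
— Bianca: possessor inside the object DP of the clause headed by 'compared'; does not c-command the reflexive — cannot bind it (Principle A).
— Freya: subject of the clause headed by 'compared'; does not c-command the reflexive — cannot bind it (Principle A).
— Nadia: subject of the clause headed by 'assumed'; does not c-command the reflexive — cannot bind it (Principle A).
— Olivia's agent: second object of the clause headed by 'compared'; does not c-command the reflexive — cannot bind it (Principle A).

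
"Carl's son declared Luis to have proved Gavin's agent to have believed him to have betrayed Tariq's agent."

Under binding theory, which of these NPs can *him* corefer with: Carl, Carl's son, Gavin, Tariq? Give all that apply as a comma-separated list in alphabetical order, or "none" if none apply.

*him* is a pronoun; Principle B requires it to be free in its binding domain — the clause headed by 'believed'.
— Carl: possessor inside the subject DP of the matrix clause; does not c-command the pronoun — Principle B does not apply; allowed.
— Carl's son: subject of the matrix clause; c-commands the pronoun but lies outside its binding domain — allowed.
— Gavin: possessor inside the subject DP of the clause headed by 'believed'; does not c-command the pronoun — Principle B does not apply; allowed.
— Tariq: possessor inside the object DP of the clause headed by 'betrayed'; is c-commanded by the pronoun; coreference would bind this R-expression — blocked (Principle C).

Carl, Carl's son, Gavin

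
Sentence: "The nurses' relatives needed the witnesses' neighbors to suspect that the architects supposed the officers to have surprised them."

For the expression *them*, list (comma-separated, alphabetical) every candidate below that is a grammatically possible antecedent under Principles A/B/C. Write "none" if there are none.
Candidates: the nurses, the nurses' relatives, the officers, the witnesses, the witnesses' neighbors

*them* is a pronoun; Principle B requires it to be free in its binding domain — the clause headed by 'surprised'.
— the nurses: possessor inside the subject DP of the matrix clause; does not c-command the pronoun — Principle B does not apply; allowed.
— the nurses' relatives: subject of the matrix clause; c-commands the pronoun but lies outside its binding domain — allowed.
— the officers: subject of the clause headed by 'surprised'; c-commands the pronoun within its binding domain — blocked (Principle B).
— the witnesses: possessor inside the subject DP of the clause headed by 'suspect'; does not c-command the pronoun — Principle B does not apply; allowed.
— the witnesses' neighbors: subject of the clause headed by 'suspect'; c-commands the pronoun but lies outside its binding domain — allowed.

the nurses, the nurses' relatives, the witnesses, the witnesses' neighbors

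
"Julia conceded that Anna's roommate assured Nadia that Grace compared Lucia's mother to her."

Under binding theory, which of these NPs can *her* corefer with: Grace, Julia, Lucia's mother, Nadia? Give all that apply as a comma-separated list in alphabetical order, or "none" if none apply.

Julia, Nadia

*her* is a pronoun; Principle B requires it to be free in its binding domain — the clause headed by 'compared'.
— Grace: subject of the clause headed by 'compared'; c-commands the pronoun within its binding domain — blocked (Principle B).
— Julia: subject of the matrix clause; c-commands the pronoun but lies outside its binding domain — allowed.
— Lucia's mother: object of the clause headed by 'compared'; c-commands the pronoun within its binding domain — blocked (Principle B).
— Nadia: object of the clause headed by 'assured'; c-commands the pronoun but lies outside its binding domain — allowed.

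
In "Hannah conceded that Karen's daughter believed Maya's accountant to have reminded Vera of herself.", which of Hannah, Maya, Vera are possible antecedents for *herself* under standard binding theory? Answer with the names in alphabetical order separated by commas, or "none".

*herself* is a reflexive; Principle A requires it to be bound within its binding domain — the clause headed by 'reminded'.
— Hannah: subject of the matrix clause; c-commands the reflexive but lies outside its binding domain — cannot bind it (Principle A).
— Maya: possessor inside the subject DP of the clause headed by 'reminded'; does not c-command the reflexive — cannot bind it (Principle A).
— Vera: object of the clause headed by 'reminded'; c-commands the reflexive within its binding domain — allowed (Principle A).

Vera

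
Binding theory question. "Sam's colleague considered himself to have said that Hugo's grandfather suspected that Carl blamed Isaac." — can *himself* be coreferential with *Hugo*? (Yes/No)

*himself* is a reflexive; Principle A requires it to be bound within its binding domain — the matrix clause.
— Hugo: possessor inside the subject DP of the clause headed by 'suspected'; does not c-command the reflexive — cannot bind it (Principle A).

No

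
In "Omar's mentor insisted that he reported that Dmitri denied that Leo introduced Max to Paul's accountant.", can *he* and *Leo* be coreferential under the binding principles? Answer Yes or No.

No

*Leo* is an R-expression; Principle C requires it to be free (not bound by any c-commanding expression).
— he: subject of the clause headed by 'reported'; the pronoun c-commands the R-expression — coreference blocked (Principle C).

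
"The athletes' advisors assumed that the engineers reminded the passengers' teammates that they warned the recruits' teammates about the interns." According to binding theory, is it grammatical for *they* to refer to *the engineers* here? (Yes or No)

*the engineers* is an R-expression; Principle C requires it to be free (not bound by any c-commanding expression).
— they: subject of the clause headed by 'warned'; the pronoun does not c-command the R-expression — coreference allowed.

Yes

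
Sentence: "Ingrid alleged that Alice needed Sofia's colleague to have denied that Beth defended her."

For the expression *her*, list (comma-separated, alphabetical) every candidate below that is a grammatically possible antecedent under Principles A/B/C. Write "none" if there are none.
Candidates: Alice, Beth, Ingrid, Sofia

*her* is a pronoun; Principle B requires it to be free in its binding domain — the clause headed by 'defended'.
— Alice: subject of the clause headed by 'needed'; c-commands the pronoun but lies outside its binding domain — allowed.
— Beth: subject of the clause headed by 'defended'; c-commands the pronoun within its binding domain — blocked (Principle B).
— Ingrid: subject of the matrix clause; c-commands the pronoun but lies outside its binding domain — allowed.
— Sofia: possessor inside the subject DP of the clause headed by 'denied'; does not c-command the pronoun — Principle B does not apply; allowed.

Alice, Ingrid, Sofia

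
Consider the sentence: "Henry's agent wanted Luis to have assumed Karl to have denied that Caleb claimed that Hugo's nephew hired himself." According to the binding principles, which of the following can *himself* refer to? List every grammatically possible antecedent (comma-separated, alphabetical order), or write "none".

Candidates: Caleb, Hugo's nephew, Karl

Hugo's nephew

*himself* is a reflexive; Principle A requires it to be bound within its binding domain — the clause headed by 'hired'.
— Caleb: subject of the clause headed by 'claimed'; c-commands the reflexive but lies outside its binding domain — cannot bind it (Principle A).
— Hugo's nephew: subject of the clause headed by 'hired'; c-commands the reflexive within its binding domain — allowed (Principle A).
— Karl: subject of the clause headed by 'denied'; c-commands the reflexive but lies outside its binding domain — cannot bind it (Principle A).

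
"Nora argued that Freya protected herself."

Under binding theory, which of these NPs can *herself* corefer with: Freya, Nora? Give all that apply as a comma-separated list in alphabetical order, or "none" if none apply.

*herself* is a reflexive; Principle A requires it to be bound within its binding domain — the clause headed by 'protected'.
— Freya: subject of the clause headed by 'protected'; c-commands the reflexive within its binding domain — allowed (Principle A).
— Nora: subject of the matrix clause; c-commands the reflexive but lies outside its binding domain — cannot bind it (Principle A).

Freya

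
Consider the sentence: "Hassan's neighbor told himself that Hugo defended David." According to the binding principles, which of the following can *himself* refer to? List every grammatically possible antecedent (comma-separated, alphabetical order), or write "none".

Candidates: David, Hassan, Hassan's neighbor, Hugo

*himself* is a reflexive; Principle A requires it to be bound within its binding domain — the matrix clause.
— David: object of the clause headed by 'defended'; does not c-command the reflexive — cannot bind it (Principle A).
— Hassan: possessor inside the subject DP of the matrix clause; does not c-command the reflexive — cannot bind it (Principle A).
— Hassan's neighbor: subject of the matrix clause; c-commands the reflexive within its binding domain — allowed (Principle A).
— Hugo: subject of the clause headed by 'defended'; does not c-command the reflexive — cannot bind it (Principle A).

Hassan's neighbor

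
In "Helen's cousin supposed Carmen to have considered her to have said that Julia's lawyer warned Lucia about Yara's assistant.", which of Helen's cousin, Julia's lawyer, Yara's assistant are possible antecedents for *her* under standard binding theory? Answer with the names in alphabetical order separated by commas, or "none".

*her* is a pronoun; Principle B requires it to be free in its binding domain — the clause headed by 'considered'.
— Helen's cousin: subject of the matrix clause; c-commands the pronoun but lies outside its binding domain — allowed.
— Julia's lawyer: subject of the clause headed by 'warned'; is c-commanded by the pronoun; coreference would bind this R-expression — blocked (Principle C).
— Yara's assistant: second object of the clause headed by 'warned'; is c-commanded by the pronoun; coreference would bind this R-expression — blocked (Principle C).

Helen's cousin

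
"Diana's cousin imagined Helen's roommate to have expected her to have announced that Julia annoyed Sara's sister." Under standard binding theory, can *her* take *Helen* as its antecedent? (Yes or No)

*her* is a pronoun; Principle B requires it to be free in its binding domain — the clause headed by 'expected'.
— Helen: possessor inside the subject DP of the clause headed by 'expected'; does not c-command the pronoun — Principle B does not apply; allowed.

Yes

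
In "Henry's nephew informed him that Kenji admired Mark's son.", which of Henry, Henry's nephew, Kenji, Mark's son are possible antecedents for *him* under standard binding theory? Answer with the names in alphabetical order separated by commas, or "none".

*him* is a pronoun; Principle B requires it to be free in its binding domain — the matrix clause.
— Henry: possessor inside the subject DP of the matrix clause; does not c-command the pronoun — Principle B does not apply; allowed.
— Henry's nephew: subject of the matrix clause; c-commands the pronoun within its binding domain — blocked (Principle B).
— Kenji: subject of the clause headed by 'admired'; is c-commanded by the pronoun; coreference would bind this R-expression — blocked (Principle C).
— Mark's son: object of the clause headed by 'admired'; is c-commanded by the pronoun; coreference would bind this R-expression — blocked (Principle C).

Henry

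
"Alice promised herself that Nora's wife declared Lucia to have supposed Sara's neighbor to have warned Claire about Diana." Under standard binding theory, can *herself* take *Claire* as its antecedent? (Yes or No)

*herself* is a reflexive; Principle A requires it to be bound within its binding domain — the matrix clause.
— Claire: object of the clause headed by 'warned'; does not c-command the reflexive — cannot bind it (Principle A).

No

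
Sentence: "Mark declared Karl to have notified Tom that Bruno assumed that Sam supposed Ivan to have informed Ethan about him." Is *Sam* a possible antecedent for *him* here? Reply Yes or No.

Yes

*him* is a pronoun; Principle B requires it to be free in its binding domain — the clause headed by 'informed'.
— Sam: subject of the clause headed by 'supposed'; c-commands the pronoun but lies outside its binding domain — allowed.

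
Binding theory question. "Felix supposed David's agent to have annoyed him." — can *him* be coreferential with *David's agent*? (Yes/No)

No

*him* is a pronoun; Principle B requires it to be free in its binding domain — the clause headed by 'annoyed'.
— David's agent: subject of the clause headed by 'annoyed'; c-commands the pronoun within its binding domain — blocked (Principle B).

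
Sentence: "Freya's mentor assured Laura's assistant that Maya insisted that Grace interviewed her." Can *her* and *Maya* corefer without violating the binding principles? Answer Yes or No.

*Maya* is an R-expression; Principle C requires it to be free (not bound by any c-commanding expression).
— her: object of the clause headed by 'interviewed'; the pronoun does not c-command the R-expression — coreference allowed.

Yes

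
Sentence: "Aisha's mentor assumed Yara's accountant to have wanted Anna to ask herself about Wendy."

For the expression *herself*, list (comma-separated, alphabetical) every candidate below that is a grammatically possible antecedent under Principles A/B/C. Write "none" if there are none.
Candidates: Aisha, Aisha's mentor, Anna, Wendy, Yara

*herself* is a reflexive; Principle A requires it to be bound within its binding domain — the clause headed by 'ask'.
— Aisha: possessor inside the subject DP of the matrix clause; does not c-command the reflexive — cannot bind it (Principle A).
— Aisha's mentor: subject of the matrix clause; c-commands the reflexive but lies outside its binding domain — cannot bind it (Principle A).
— Anna: subject of the clause headed by 'ask'; c-commands the reflexive within its binding domain — allowed (Principle A).
— Wendy: second object of the clause headed by 'ask'; does not c-command the reflexive — cannot bind it (Principle A).
— Yara: possessor inside the subject DP of the clause headed by 'wanted'; does not c-command the reflexive — cannot bind it (Principle A).

Anna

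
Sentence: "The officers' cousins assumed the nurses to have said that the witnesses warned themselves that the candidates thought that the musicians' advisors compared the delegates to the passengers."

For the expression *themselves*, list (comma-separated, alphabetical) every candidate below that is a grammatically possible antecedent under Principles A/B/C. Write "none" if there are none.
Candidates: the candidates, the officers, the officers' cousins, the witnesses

the witnesses

*themselves* is a reflexive; Principle A requires it to be bound within its binding domain — the clause headed by 'warned'.
— the candidates: subject of the clause headed by 'thought'; does not c-command the reflexive — cannot bind it (Principle A).
— the officers: possessor inside the subject DP of the matrix clause; does not c-command the reflexive — cannot bind it (Principle A).
— the officers' cousins: subject of the matrix clause; c-commands the reflexive but lies outside its binding domain — cannot bind it (Principle A).
— the witnesses: subject of the clause headed by 'warned'; c-commands the reflexive within its binding domain — allowed (Principle A).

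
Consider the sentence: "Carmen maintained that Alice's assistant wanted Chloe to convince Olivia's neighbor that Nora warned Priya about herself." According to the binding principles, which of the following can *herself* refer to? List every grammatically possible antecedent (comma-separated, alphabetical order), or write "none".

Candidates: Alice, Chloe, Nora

Nora

*herself* is a reflexive; Principle A requires it to be bound within its binding domain — the clause headed by 'warned'.
— Alice: possessor inside the subject DP of the clause headed by 'wanted'; does not c-command the reflexive — cannot bind it (Principle A).
— Chloe: subject of the clause headed by 'convince'; c-commands the reflexive but lies outside its binding domain — cannot bind it (Principle A).
— Nora: subject of the clause headed by 'warned'; c-commands the reflexive within its binding domain — allowed (Principle A).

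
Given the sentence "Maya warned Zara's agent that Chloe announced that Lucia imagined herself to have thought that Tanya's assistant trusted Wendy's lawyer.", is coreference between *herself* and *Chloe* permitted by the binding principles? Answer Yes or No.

*herself* is a reflexive; Principle A requires it to be bound within its binding domain — the clause headed by 'imagined'.
— Chloe: subject of the clause headed by 'announced'; c-commands the reflexive but lies outside its binding domain — cannot bind it (Principle A).

No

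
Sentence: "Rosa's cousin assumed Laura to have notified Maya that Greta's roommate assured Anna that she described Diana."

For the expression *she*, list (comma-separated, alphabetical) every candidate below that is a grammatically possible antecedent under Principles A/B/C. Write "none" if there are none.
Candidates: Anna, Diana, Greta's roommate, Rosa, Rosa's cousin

Anna, Greta's roommate, Rosa, Rosa's cousin

*she* is a pronoun; Principle B requires it to be free in its binding domain — the clause headed by 'described'.
— Anna: object of the clause headed by 'assured'; c-commands the pronoun but lies outside its binding domain — allowed.
— Diana: object of the clause headed by 'described'; is c-commanded by the pronoun; coreference would bind this R-expression — blocked (Principle C).
— Greta's roommate: subject of the clause headed by 'assured'; c-commands the pronoun but lies outside its binding domain — allowed.
— Rosa: possessor inside the subject DP of the matrix clause; does not c-command the pronoun — Principle B does not apply; allowed.
— Rosa's cousin: subject of the matrix clause; c-commands the pronoun but lies outside its binding domain — allowed.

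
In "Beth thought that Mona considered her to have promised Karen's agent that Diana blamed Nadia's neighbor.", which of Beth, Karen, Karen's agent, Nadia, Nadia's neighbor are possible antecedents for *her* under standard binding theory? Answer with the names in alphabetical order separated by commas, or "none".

*her* is a pronoun; Principle B requires it to be free in its binding domain — the clause headed by 'considered'.
— Beth: subject of the matrix clause; c-commands the pronoun but lies outside its binding domain — allowed.
— Karen: possessor inside the object DP of the clause headed by 'promised'; is c-commanded by the pronoun; coreference would bind this R-expression — blocked (Principle C).
— Karen's agent: object of the clause headed by 'promised'; is c-commanded by the pronoun; coreference would bind this R-expression — blocked (Principle C).
— Nadia: possessor inside the object DP of the clause headed by 'blamed'; is c-commanded by the pronoun; coreference would bind this R-expression — blocked (Principle C).
— Nadia's neighbor: object of the clause headed by 'blamed'; is c-commanded by the pronoun; coreference would bind this R-expression — blocked (Principle C).

Beth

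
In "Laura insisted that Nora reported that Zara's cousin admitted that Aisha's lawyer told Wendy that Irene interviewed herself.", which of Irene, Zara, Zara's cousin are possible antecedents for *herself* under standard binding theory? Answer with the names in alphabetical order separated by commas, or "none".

Irene

*herself* is a reflexive; Principle A requires it to be bound within its binding domain — the clause headed by 'interviewed'.
— Irene: subject of the clause headed by 'interviewed'; c-commands the reflexive within its binding domain — allowed (Principle A).
— Zara: possessor inside the subject DP of the clause headed by 'admitted'; does not c-command the reflexive — cannot bind it (Principle A).
— Zara's cousin: subject of the clause headed by 'admitted'; c-commands the reflexive but lies outside its binding domain — cannot bind it (Principle A).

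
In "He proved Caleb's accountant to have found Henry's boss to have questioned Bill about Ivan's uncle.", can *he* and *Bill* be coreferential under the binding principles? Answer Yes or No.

No

*Bill* is an R-expression; Principle C requires it to be free (not bound by any c-commanding expression).
— he: subject of the matrix clause; the pronoun c-commands the R-expression — coreference blocked (Principle C).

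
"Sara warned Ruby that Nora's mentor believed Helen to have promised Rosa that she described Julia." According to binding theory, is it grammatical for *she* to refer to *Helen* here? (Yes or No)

Yes

*Helen* is an R-expression; Principle C requires it to be free (not bound by any c-commanding expression).
— she: subject of the clause headed by 'described'; the pronoun does not c-command the R-expression — coreference allowed.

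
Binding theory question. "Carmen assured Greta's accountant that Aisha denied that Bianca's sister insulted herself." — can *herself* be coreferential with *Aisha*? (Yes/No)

*herself* is a reflexive; Principle A requires it to be bound within its binding domain — the clause headed by 'insulted'.
— Aisha: subject of the clause headed by 'denied'; c-commands the reflexive but lies outside its binding domain — cannot bind it (Principle A).

No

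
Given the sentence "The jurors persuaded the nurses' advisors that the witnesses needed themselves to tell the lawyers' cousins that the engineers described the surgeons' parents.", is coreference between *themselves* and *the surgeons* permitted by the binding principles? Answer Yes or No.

No

*themselves* is a reflexive; Principle A requires it to be bound within its binding domain — the clause headed by 'needed'.
— the surgeons: possessor inside the object DP of the clause headed by 'described'; does not c-command the reflexive — cannot bind it (Principle A).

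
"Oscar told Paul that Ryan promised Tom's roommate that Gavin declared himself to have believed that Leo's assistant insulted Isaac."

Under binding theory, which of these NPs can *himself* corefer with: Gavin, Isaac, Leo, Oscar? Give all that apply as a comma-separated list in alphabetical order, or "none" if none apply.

Gavin

*himself* is a reflexive; Principle A requires it to be bound within its binding domain — the clause headed by 'declared'.
— Gavin: subject of the clause headed by 'declared'; c-commands the reflexive within its binding domain — allowed (Principle A).
— Isaac: object of the clause headed by 'insulted'; does not c-command the reflexive — cannot bind it (Principle A).
— Leo: possessor inside the subject DP of the clause headed by 'insulted'; does not c-command the reflexive — cannot bind it (Principle A).
— Oscar: subject of the matrix clause; c-commands the reflexive but lies outside its binding domain — cannot bind it (Principle A).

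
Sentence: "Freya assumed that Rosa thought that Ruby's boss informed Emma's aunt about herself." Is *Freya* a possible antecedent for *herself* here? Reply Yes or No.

No

*herself* is a reflexive; Principle A requires it to be bound within its binding domain — the clause headed by 'informed'.
— Freya: subject of the matrix clause; c-commands the reflexive but lies outside its binding domain — cannot bind it (Principle A).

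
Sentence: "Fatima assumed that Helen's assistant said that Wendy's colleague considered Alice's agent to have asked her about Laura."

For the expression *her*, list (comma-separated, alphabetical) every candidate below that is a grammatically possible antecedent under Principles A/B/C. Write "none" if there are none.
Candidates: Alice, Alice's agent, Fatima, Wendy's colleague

*her* is a pronoun; Principle B requires it to be free in its binding domain — the clause headed by 'asked'.
— Alice: possessor inside the subject DP of the clause headed by 'asked'; does not c-command the pronoun — Principle B does not apply; allowed.
— Alice's agent: subject of the clause headed by 'asked'; c-commands the pronoun within its binding domain — blocked (Principle B).
— Fatima: subject of the matrix clause; c-commands the pronoun but lies outside its binding domain — allowed.
— Wendy's colleague: subject of the clause headed by 'considered'; c-commands the pronoun but lies outside its binding domain — allowed.

Alice, Fatima, Wendy's colleague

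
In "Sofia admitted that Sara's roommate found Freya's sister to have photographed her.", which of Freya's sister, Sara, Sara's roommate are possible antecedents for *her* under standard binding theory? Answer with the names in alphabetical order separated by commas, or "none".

Sara, Sara's roommate

*her* is a pronoun; Principle B requires it to be free in its binding domain — the clause headed by 'photographed'.
— Freya's sister: subject of the clause headed by 'photographed'; c-commands the pronoun within its binding domain — blocked (Principle B).
— Sara: possessor inside the subject DP of the clause headed by 'found'; does not c-command the pronoun — Principle B does not apply; allowed.
— Sara's roommate: subject of the clause headed by 'found'; c-commands the pronoun but lies outside its binding domain — allowed.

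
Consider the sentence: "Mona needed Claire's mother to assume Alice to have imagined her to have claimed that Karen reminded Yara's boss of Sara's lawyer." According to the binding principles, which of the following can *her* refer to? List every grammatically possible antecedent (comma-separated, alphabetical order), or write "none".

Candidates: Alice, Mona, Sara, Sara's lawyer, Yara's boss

Mona

*her* is a pronoun; Principle B requires it to be free in its binding domain — the clause headed by 'imagined'.
— Alice: subject of the clause headed by 'imagined'; c-commands the pronoun within its binding domain — blocked (Principle B).
— Mona: subject of the matrix clause; c-commands the pronoun but lies outside its binding domain — allowed.
— Sara: possessor inside the second object DP of the clause headed by 'reminded'; is c-commanded by the pronoun; coreference would bind this R-expression — blocked (Principle C).
— Sara's lawyer: second object of the clause headed by 'reminded'; is c-commanded by the pronoun; coreference would bind this R-expression — blocked (Principle C).
— Yara's boss: object of the clause headed by 'reminded'; is c-commanded by the pronoun; coreference would bind this R-expression — blocked (Principle C).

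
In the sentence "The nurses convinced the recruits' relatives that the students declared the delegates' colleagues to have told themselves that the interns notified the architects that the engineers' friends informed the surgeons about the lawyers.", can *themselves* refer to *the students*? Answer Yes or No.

*themselves* is a reflexive; Principle A requires it to be bound within its binding domain — the clause headed by 'told'.
— the students: subject of the clause headed by 'declared'; c-commands the reflexive but lies outside its binding domain — cannot bind it (Principle A).

No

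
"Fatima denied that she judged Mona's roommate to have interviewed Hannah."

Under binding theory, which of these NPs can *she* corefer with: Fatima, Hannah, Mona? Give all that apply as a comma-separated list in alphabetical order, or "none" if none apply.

Fatima

*she* is a pronoun; Principle B requires it to be free in its binding domain — the clause headed by 'judged'.
— Fatima: subject of the matrix clause; c-commands the pronoun but lies outside its binding domain — allowed.
— Hannah: object of the clause headed by 'interviewed'; is c-commanded by the pronoun; coreference would bind this R-expression — blocked (Principle C).
— Mona: possessor inside the subject DP of the clause headed by 'interviewed'; is c-commanded by the pronoun; coreference would bind this R-expression — blocked (Principle C).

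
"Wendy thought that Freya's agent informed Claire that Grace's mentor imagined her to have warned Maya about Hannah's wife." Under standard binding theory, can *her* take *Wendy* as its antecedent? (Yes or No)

*her* is a pronoun; Principle B requires it to be free in its binding domain — the clause headed by 'imagined'.
— Wendy: subject of the matrix clause; c-commands the pronoun but lies outside its binding domain — allowed.

Yes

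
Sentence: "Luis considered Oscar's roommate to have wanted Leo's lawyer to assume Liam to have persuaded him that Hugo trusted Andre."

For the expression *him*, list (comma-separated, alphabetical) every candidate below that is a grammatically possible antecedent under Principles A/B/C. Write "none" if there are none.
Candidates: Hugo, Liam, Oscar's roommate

*him* is a pronoun; Principle B requires it to be free in its binding domain — the clause headed by 'persuaded'.
— Hugo: subject of the clause headed by 'trusted'; is c-commanded by the pronoun; coreference would bind this R-expression — blocked (Principle C).
— Liam: subject of the clause headed by 'persuaded'; c-commands the pronoun within its binding domain — blocked (Principle B).
— Oscar's roommate: subject of the clause headed by 'wanted'; c-commands the pronoun but lies outside its binding domain — allowed.

Oscar's roommate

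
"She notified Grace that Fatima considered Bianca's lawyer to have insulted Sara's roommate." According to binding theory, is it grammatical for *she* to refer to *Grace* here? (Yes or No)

No

*Grace* is an R-expression; Principle C requires it to be free (not bound by any c-commanding expression).
— she: subject of the matrix clause; the pronoun c-commands the R-expression — coreference blocked (Principle C).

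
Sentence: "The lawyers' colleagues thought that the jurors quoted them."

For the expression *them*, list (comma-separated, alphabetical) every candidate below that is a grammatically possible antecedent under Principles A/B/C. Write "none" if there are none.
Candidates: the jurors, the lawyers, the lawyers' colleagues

*them* is a pronoun; Principle B requires it to be free in its binding domain — the clause headed by 'quoted'.
— the jurors: subject of the clause headed by 'quoted'; c-commands the pronoun within its binding domain — blocked (Principle B).
— the lawyers: possessor inside the subject DP of the matrix clause; does not c-command the pronoun — Principle B does not apply; allowed.
— the lawyers' colleagues: subject of the matrix clause; c-commands the pronoun but lies outside its binding domain — allowed.

the lawyers, the lawyers' colleagues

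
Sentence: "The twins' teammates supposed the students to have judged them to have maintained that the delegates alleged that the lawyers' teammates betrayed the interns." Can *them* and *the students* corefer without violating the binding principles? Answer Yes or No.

No

*the students* is an R-expression; Principle C requires it to be free (not bound by any c-commanding expression).
— them: subject of the clause headed by 'maintained'; the R-expression locally c-commands the pronoun — coreference blocked (Principle B on the pronoun).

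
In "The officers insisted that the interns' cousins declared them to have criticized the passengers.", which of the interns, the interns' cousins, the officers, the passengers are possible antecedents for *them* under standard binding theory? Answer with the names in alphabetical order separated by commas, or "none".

*them* is a pronoun; Principle B requires it to be free in its binding domain — the clause headed by 'declared'.
— the interns: possessor inside the subject DP of the clause headed by 'declared'; does not c-command the pronoun — Principle B does not apply; allowed.
— the interns' cousins: subject of the clause headed by 'declared'; c-commands the pronoun within its binding domain — blocked (Principle B).
— the officers: subject of the matrix clause; c-commands the pronoun but lies outside its binding domain — allowed.
— the passengers: object of the clause headed by 'criticized'; is c-commanded by the pronoun; coreference would bind this R-expression — blocked (Principle C).

the interns, the officers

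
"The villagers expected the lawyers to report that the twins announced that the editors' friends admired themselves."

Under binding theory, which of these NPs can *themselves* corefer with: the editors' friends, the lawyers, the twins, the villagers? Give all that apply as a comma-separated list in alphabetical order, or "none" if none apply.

*themselves* is a reflexive; Principle A requires it to be bound within its binding domain — the clause headed by 'admired'.
— the editors' friends: subject of the clause headed by 'admired'; c-commands the reflexive within its binding domain — allowed (Principle A).
— the lawyers: subject of the clause headed by 'report'; c-commands the reflexive but lies outside its binding domain — cannot bind it (Principle A).
— the twins: subject of the clause headed by 'announced'; c-commands the reflexive but lies outside its binding domain — cannot bind it (Principle A).
— the villagers: subject of the matrix clause; c-commands the reflexive but lies outside its binding domain — cannot bind it (Principle A).

the editors' friends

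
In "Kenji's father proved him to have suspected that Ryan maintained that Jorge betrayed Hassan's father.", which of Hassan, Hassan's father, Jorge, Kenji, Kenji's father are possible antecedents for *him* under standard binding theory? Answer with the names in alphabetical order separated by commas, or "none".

*him* is a pronoun; Principle B requires it to be free in its binding domain — the matrix clause.
— Hassan: possessor inside the object DP of the clause headed by 'betrayed'; is c-commanded by the pronoun; coreference would bind this R-expression — blocked (Principle C).
— Hassan's father: object of the clause headed by 'betrayed'; is c-commanded by the pronoun; coreference would bind this R-expression — blocked (Principle C).
— Jorge: subject of the clause headed by 'betrayed'; is c-commanded by the pronoun; coreference would bind this R-expression — blocked (Principle C).
— Kenji: possessor inside the subject DP of the matrix clause; does not c-command the pronoun — Principle B does not apply; allowed.
— Kenji's father: subject of the matrix clause; c-commands the pronoun within its binding domain — blocked (Principle B).

Kenji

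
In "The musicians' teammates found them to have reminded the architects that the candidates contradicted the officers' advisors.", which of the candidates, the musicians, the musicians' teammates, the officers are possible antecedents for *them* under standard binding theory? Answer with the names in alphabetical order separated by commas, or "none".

the musicians

*them* is a pronoun; Principle B requires it to be free in its binding domain — the matrix clause.
— the candidates: subject of the clause headed by 'contradicted'; is c-commanded by the pronoun; coreference would bind this R-expression — blocked (Principle C).
— the musicians: possessor inside the subject DP of the matrix clause; does not c-command the pronoun — Principle B does not apply; allowed.
— the musicians' teammates: subject of the matrix clause; c-commands the pronoun within its binding domain — blocked (Principle B).
— the officers: possessor inside the object DP of the clause headed by 'contradicted'; is c-commanded by the pronoun; coreference would bind this R-expression — blocked (Principle C).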